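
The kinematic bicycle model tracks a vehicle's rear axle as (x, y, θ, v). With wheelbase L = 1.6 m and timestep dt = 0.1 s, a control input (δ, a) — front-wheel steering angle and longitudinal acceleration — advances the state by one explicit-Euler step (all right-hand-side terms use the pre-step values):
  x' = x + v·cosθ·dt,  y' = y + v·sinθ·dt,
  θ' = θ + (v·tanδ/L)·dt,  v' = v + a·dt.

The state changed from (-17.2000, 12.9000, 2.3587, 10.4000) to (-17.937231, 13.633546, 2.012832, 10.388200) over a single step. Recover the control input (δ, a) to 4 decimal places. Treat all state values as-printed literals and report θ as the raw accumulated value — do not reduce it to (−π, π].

δ = -0.4890, a = -0.1180

a = (v'−v)/dt = (-0.011800)/0.1 = -0.1180
Δθ = θ'−θ = -0.345868;  (v·dt/L) = 10.4000·0.1/1.6 = 0.650000
tan δ = Δθ·L/(v·dt) = -0.532105  →  δ = -0.4890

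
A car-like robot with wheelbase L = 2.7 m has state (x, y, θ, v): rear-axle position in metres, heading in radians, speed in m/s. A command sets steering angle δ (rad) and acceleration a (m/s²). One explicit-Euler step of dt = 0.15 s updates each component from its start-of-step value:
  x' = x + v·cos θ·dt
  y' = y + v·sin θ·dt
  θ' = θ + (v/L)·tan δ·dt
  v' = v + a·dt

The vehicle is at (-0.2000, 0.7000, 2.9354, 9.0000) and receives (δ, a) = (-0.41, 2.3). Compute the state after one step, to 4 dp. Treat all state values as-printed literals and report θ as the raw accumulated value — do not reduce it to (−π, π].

x' = -0.2000 + 9.0000·cos(2.9354)·0.15 = -1.5214
y' = 0.7000 + 9.0000·sin(2.9354)·0.15 = 0.9764
θ' = 2.9354 + (9.0000/2.7)·tan(-0.41)·0.15 = 2.7181
v' = 9.0000 + 2.3000·0.15 = 9.3450

(-1.5214, 0.9764, 2.7181, 9.3450)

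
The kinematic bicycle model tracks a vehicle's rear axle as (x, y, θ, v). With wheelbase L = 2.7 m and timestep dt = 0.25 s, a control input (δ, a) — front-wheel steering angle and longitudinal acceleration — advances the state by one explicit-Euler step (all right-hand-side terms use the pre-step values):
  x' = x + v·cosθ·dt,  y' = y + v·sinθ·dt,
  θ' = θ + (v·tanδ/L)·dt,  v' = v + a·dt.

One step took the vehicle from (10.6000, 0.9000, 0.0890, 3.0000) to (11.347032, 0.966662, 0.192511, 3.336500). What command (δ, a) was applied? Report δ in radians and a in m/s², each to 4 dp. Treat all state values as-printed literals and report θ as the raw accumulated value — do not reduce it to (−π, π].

δ = 0.3567, a = 1.3460

a = (v'−v)/dt = (0.336500)/0.25 = 1.3460
Δθ = θ'−θ = 0.103511;  (v·dt/L) = 3.0000·0.25/2.7 = 0.277778
tan δ = Δθ·L/(v·dt) = 0.372640  →  δ = 0.3567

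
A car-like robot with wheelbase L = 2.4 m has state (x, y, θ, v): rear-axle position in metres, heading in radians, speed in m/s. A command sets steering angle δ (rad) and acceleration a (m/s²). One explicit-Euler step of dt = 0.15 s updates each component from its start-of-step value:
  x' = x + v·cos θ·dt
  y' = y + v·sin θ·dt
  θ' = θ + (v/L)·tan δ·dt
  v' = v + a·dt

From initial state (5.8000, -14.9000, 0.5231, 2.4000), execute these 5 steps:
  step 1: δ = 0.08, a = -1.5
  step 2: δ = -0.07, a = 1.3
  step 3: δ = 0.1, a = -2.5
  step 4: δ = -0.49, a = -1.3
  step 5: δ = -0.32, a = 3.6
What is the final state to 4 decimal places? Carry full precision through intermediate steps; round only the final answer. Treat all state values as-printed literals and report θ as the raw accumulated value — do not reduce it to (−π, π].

(7.1969, -14.0982, 0.4367, 2.3400)

after step 1 (δ=0.08, a=-1.5): (6.111859, -14.720156, 0.535126, 2.175000)
after step 2 (δ=-0.07, a=1.3): (6.392501, -14.553785, 0.525594, 2.370000)
after step 3 (δ=0.1, a=-2.5): (6.700017, -14.375421, 0.540457, 1.995000)
after step 4 (δ=-0.49, a=-1.3): (6.956616, -14.221448, 0.473950, 1.800000)
after step 5 (δ=-0.32, a=3.6): (7.196855, -14.098219, 0.436668, 2.340000)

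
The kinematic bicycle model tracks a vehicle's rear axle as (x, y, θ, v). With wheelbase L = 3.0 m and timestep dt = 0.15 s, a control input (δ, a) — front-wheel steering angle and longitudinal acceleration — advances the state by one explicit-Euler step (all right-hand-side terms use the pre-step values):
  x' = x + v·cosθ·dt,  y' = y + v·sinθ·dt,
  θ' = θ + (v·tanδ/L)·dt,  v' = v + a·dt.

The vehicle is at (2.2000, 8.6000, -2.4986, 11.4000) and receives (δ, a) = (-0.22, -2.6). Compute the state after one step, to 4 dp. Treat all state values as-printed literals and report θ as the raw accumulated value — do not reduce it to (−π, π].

x' = 2.2000 + 11.4000·cos(-2.4986)·0.15 = 0.8315
y' = 8.6000 + 11.4000·sin(-2.4986)·0.15 = 7.5747
θ' = -2.4986 + (11.4000/3.0)·tan(-0.22)·0.15 = -2.6261
v' = 11.4000 − 2.6000·0.15 = 11.0100

(0.8315, 7.5747, -2.6261, 11.0100)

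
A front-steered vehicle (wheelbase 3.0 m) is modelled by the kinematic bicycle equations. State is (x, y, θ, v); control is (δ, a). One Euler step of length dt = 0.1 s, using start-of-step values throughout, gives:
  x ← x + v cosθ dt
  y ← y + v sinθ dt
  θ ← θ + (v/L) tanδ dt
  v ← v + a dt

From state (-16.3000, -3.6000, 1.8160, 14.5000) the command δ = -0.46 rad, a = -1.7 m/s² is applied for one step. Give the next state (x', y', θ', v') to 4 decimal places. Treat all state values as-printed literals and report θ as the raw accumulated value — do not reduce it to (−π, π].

(-16.6520, -2.1934, 1.5765, 14.3300)

x' = -16.3000 + 14.5000·cos(1.8160)·0.1 = -16.6520
y' = -3.6000 + 14.5000·sin(1.8160)·0.1 = -2.1934
θ' = 1.8160 + (14.5000/3.0)·tan(-0.46)·0.1 = 1.5765
v' = 14.5000 − 1.7000·0.1 = 14.3300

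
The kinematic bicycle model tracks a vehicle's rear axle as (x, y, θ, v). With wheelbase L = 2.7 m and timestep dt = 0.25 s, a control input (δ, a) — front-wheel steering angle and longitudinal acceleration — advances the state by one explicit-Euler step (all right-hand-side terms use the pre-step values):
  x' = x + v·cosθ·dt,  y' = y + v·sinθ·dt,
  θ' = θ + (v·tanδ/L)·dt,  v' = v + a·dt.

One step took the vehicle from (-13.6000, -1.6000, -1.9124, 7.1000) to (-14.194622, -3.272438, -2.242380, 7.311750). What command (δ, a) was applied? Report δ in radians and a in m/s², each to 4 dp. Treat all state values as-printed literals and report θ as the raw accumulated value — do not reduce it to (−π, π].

δ = -0.4652, a = 0.8470

a = (v'−v)/dt = (0.211750)/0.25 = 0.8470
Δθ = θ'−θ = -0.329980;  (v·dt/L) = 7.1000·0.25/2.7 = 0.657407
tan δ = Δθ·L/(v·dt) = -0.501941  →  δ = -0.4652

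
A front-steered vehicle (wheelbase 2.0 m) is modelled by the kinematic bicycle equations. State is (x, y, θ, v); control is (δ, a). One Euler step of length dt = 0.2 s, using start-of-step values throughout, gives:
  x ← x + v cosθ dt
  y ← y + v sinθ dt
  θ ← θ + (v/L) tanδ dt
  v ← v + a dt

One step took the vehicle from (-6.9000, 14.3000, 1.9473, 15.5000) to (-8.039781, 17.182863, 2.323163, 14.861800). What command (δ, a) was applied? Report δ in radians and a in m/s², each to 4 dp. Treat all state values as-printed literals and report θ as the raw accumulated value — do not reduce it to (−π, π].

δ = 0.2379, a = -3.1910

a = (v'−v)/dt = (-0.638200)/0.2 = -3.1910
Δθ = θ'−θ = 0.375863;  (v·dt/L) = 15.5000·0.2/2.0 = 1.550000
tan δ = Δθ·L/(v·dt) = 0.242492  →  δ = 0.2379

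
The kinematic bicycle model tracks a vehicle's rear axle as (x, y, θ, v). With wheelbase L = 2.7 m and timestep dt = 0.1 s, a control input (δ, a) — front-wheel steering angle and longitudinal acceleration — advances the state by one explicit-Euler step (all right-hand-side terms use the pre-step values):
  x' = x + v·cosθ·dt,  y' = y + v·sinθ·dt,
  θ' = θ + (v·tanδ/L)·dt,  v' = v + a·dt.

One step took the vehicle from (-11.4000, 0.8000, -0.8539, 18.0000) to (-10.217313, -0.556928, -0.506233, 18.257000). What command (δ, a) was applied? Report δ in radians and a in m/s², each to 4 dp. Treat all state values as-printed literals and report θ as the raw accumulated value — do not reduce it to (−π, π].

δ = 0.4807, a = 2.5700

a = (v'−v)/dt = (0.257000)/0.1 = 2.5700
Δθ = θ'−θ = 0.347667;  (v·dt/L) = 18.0000·0.1/2.7 = 0.666667
tan δ = Δθ·L/(v·dt) = 0.521500  →  δ = 0.4807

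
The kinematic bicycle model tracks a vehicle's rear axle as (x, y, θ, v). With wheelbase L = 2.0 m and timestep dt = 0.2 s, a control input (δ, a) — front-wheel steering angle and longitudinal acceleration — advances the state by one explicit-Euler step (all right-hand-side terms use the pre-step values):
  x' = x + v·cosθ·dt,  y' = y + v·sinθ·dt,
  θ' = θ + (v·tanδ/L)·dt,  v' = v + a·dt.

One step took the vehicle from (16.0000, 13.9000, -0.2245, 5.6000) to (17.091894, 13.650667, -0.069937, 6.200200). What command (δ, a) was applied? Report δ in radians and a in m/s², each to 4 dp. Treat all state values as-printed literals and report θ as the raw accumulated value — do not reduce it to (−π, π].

a = (v'−v)/dt = (0.600200)/0.2 = 3.0010
Δθ = θ'−θ = 0.154563;  (v·dt/L) = 5.6000·0.2/2.0 = 0.560000
tan δ = Δθ·L/(v·dt) = 0.276005  →  δ = 0.2693

δ = 0.2693, a = 3.0010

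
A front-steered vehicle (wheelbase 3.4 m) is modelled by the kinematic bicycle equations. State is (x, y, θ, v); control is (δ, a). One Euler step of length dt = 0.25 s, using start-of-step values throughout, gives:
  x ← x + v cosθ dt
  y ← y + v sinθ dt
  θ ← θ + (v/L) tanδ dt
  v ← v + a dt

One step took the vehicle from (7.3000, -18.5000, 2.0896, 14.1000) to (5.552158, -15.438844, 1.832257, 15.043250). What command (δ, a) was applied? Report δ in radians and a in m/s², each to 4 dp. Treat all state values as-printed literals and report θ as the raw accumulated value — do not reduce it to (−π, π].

δ = -0.2433, a = 3.7730

a = (v'−v)/dt = (0.943250)/0.25 = 3.7730
Δθ = θ'−θ = -0.257343;  (v·dt/L) = 14.1000·0.25/3.4 = 1.036765
tan δ = Δθ·L/(v·dt) = -0.248217  →  δ = -0.2433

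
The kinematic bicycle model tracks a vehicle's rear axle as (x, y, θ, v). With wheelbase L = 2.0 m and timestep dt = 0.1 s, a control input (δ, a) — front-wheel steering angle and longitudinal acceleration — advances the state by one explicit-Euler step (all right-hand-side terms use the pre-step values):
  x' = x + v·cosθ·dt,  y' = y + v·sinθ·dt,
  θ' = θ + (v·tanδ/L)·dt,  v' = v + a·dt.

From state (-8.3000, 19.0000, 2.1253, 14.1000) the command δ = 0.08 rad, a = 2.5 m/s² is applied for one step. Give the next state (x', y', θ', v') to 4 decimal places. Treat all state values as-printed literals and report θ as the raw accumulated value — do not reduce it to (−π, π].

x' = -8.3000 + 14.1000·cos(2.1253)·0.1 = -9.0424
y' = 19.0000 + 14.1000·sin(2.1253)·0.1 = 20.1987
θ' = 2.1253 + (14.1000/2.0)·tan(0.08)·0.1 = 2.1818
v' = 14.1000 + 2.5000·0.1 = 14.3500

(-9.0424, 20.1987, 2.1818, 14.3500)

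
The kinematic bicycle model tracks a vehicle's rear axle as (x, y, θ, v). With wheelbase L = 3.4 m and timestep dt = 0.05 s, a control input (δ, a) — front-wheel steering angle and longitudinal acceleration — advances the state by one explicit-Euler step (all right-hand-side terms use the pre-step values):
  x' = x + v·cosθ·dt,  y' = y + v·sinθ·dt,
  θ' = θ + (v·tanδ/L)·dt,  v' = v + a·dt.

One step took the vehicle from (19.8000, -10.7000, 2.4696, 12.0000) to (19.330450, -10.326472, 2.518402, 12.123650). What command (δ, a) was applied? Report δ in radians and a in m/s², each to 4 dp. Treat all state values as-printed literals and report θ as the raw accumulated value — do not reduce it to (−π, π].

δ = 0.2698, a = 2.4730

a = (v'−v)/dt = (0.123650)/0.05 = 2.4730
Δθ = θ'−θ = 0.048802;  (v·dt/L) = 12.0000·0.05/3.4 = 0.176471
tan δ = Δθ·L/(v·dt) = 0.276545  →  δ = 0.2698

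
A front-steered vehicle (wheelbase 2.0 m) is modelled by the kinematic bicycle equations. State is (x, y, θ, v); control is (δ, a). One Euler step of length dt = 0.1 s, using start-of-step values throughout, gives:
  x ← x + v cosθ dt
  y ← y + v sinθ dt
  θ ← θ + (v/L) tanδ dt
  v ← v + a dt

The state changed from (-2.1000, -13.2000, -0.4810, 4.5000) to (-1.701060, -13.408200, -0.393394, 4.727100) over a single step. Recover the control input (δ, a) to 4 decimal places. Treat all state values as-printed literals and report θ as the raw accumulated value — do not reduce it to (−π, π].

a = (v'−v)/dt = (0.227100)/0.1 = 2.2710
Δθ = θ'−θ = 0.087606;  (v·dt/L) = 4.5000·0.1/2.0 = 0.225000
tan δ = Δθ·L/(v·dt) = 0.389360  →  δ = 0.3713

δ = 0.3713, a = 2.2710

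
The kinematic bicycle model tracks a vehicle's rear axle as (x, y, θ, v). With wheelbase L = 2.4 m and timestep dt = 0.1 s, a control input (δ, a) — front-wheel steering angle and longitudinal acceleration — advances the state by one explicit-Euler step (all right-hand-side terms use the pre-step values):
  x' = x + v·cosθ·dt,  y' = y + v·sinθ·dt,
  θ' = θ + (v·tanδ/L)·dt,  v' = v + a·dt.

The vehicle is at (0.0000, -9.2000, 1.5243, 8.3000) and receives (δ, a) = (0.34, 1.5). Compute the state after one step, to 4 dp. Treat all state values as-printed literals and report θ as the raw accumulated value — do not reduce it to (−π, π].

(0.0386, -8.3709, 1.6466, 8.4500)

x' = 0.0000 + 8.3000·cos(1.5243)·0.1 = 0.0386
y' = -9.2000 + 8.3000·sin(1.5243)·0.1 = -8.3709
θ' = 1.5243 + (8.3000/2.4)·tan(0.34)·0.1 = 1.6466
v' = 8.3000 + 1.5000·0.1 = 8.4500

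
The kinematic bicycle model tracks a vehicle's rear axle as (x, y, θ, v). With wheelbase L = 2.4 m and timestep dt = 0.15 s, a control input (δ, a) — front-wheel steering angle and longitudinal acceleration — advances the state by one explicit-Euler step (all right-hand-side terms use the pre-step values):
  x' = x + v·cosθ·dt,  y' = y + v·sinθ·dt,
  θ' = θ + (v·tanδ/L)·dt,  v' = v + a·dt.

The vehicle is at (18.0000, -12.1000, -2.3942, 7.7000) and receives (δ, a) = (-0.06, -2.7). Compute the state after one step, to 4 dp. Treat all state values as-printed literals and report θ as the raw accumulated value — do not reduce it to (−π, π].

x' = 18.0000 + 7.7000·cos(-2.3942)·0.15 = 17.1528
y' = -12.1000 + 7.7000·sin(-2.3942)·0.15 = -12.8851
θ' = -2.3942 + (7.7000/2.4)·tan(-0.06)·0.15 = -2.4231
v' = 7.7000 − 2.7000·0.15 = 7.2950

(17.1528, -12.8851, -2.4231, 7.2950)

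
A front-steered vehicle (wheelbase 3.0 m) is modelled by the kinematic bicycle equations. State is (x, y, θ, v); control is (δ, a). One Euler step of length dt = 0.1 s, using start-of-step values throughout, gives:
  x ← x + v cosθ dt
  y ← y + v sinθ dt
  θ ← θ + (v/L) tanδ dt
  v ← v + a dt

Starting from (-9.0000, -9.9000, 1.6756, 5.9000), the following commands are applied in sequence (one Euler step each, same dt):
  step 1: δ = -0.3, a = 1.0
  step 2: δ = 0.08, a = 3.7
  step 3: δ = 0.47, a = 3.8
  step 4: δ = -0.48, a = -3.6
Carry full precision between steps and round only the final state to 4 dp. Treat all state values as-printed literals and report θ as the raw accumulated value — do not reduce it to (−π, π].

(-9.2391, -7.4125, 1.6215, 6.3900)

after step 1 (δ=-0.3, a=1.0): (-9.061721, -9.313237, 1.614764, 6.000000)
after step 2 (δ=0.08, a=3.7): (-9.088093, -8.713817, 1.630798, 6.370000)
after step 3 (δ=0.47, a=3.8): (-9.126291, -8.077963, 1.738656, 6.750000)
after step 4 (δ=-0.48, a=-3.6): (-9.239065, -7.412451, 1.621519, 6.390000)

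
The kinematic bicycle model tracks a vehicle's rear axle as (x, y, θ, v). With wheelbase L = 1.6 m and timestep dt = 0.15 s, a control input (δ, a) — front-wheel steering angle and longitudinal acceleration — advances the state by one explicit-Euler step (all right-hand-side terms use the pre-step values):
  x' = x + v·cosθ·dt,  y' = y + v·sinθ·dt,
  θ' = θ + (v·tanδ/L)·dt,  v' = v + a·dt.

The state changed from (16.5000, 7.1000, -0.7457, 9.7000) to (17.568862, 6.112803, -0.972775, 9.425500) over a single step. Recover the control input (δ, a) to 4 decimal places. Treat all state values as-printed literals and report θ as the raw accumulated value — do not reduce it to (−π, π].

a = (v'−v)/dt = (-0.274500)/0.15 = -1.8300
Δθ = θ'−θ = -0.227075;  (v·dt/L) = 9.7000·0.15/1.6 = 0.909375
tan δ = Δθ·L/(v·dt) = -0.249704  →  δ = -0.2447

δ = -0.2447, a = -1.8300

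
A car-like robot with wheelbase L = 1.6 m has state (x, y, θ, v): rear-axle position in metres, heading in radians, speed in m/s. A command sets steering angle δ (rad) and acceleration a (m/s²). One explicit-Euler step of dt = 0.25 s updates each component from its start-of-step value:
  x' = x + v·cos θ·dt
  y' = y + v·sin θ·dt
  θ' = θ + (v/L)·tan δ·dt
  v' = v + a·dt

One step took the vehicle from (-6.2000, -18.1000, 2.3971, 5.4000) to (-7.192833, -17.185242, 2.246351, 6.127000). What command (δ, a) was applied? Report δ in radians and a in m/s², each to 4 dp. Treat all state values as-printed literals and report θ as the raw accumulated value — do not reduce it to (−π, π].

a = (v'−v)/dt = (0.727000)/0.25 = 2.9080
Δθ = θ'−θ = -0.150749;  (v·dt/L) = 5.4000·0.25/1.6 = 0.843750
tan δ = Δθ·L/(v·dt) = -0.178665  →  δ = -0.1768

δ = -0.1768, a = 2.9080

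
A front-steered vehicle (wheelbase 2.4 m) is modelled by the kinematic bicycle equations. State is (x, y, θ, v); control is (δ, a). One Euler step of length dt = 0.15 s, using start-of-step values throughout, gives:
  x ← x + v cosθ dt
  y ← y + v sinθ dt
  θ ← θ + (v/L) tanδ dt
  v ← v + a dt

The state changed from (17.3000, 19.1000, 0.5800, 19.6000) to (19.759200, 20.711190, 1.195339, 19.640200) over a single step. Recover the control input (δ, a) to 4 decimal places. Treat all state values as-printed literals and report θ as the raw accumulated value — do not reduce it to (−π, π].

δ = 0.4655, a = 0.2680

a = (v'−v)/dt = (0.040200)/0.15 = 0.2680
Δθ = θ'−θ = 0.615339;  (v·dt/L) = 19.6000·0.15/2.4 = 1.225000
tan δ = Δθ·L/(v·dt) = 0.502318  →  δ = 0.4655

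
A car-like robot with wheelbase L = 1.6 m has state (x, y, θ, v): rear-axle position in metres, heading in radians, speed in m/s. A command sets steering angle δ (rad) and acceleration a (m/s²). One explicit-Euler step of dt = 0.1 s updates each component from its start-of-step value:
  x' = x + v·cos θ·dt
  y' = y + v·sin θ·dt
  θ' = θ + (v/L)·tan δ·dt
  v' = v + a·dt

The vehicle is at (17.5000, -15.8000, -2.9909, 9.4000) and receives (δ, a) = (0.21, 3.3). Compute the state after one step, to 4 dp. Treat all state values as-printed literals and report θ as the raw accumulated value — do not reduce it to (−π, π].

x' = 17.5000 + 9.4000·cos(-2.9909)·0.1 = 16.5707
y' = -15.8000 + 9.4000·sin(-2.9909)·0.1 = -15.9411
θ' = -2.9909 + (9.4000/1.6)·tan(0.21)·0.1 = -2.8657
v' = 9.4000 + 3.3000·0.1 = 9.7300

(16.5707, -15.9411, -2.8657, 9.7300)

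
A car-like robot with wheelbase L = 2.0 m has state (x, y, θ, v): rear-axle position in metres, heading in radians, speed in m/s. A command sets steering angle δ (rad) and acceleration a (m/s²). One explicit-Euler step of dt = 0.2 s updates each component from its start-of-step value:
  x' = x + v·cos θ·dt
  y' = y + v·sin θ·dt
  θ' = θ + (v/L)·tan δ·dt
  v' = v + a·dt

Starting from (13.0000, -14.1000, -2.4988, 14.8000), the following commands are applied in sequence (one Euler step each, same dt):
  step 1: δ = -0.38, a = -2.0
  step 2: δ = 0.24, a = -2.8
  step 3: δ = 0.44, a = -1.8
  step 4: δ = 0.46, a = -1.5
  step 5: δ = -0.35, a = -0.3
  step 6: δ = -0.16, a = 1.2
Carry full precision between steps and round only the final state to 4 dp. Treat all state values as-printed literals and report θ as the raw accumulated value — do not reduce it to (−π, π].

after step 1 (δ=-0.38, a=-2.0): (10.630742, -15.874322, -3.089931, 14.400000)
after step 2 (δ=0.24, a=-2.8): (7.754585, -16.023042, -2.737539, 13.840000)
after step 3 (δ=0.44, a=-1.8): (5.209479, -17.111278, -2.085979, 13.480000)
after step 4 (δ=0.46, a=-1.5): (3.881177, -19.457345, -1.418114, 13.180000)
after step 5 (δ=-0.35, a=-0.3): (4.282087, -22.062680, -1.899221, 13.120000)
after step 6 (δ=-0.16, a=1.2): (3.435709, -24.546431, -2.110951, 13.360000)

(3.4357, -24.5464, -2.1110, 13.3600)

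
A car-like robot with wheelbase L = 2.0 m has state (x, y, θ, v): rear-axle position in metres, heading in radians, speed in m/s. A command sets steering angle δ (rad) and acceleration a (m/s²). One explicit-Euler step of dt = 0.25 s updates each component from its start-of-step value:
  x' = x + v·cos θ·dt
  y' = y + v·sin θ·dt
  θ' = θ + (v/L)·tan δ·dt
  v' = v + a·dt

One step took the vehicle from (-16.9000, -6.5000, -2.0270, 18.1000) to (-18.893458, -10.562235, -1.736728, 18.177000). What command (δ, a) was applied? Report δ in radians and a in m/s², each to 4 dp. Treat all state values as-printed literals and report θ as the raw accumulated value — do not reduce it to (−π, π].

a = (v'−v)/dt = (0.077000)/0.25 = 0.3080
Δθ = θ'−θ = 0.290272;  (v·dt/L) = 18.1000·0.25/2.0 = 2.262500
tan δ = Δθ·L/(v·dt) = 0.128297  →  δ = 0.1276

δ = 0.1276, a = 0.3080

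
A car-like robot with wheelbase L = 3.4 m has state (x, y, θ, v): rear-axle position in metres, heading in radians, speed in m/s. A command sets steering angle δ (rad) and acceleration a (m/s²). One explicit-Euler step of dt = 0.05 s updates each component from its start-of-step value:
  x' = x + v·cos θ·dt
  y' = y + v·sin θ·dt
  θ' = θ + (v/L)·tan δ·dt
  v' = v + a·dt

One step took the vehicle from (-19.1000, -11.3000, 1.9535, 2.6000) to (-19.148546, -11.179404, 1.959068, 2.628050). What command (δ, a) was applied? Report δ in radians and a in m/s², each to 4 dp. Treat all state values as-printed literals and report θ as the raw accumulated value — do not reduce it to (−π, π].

δ = 0.1446, a = 0.5610

a = (v'−v)/dt = (0.028050)/0.05 = 0.5610
Δθ = θ'−θ = 0.005568;  (v·dt/L) = 2.6000·0.05/3.4 = 0.038235
tan δ = Δθ·L/(v·dt) = 0.145625  →  δ = 0.1446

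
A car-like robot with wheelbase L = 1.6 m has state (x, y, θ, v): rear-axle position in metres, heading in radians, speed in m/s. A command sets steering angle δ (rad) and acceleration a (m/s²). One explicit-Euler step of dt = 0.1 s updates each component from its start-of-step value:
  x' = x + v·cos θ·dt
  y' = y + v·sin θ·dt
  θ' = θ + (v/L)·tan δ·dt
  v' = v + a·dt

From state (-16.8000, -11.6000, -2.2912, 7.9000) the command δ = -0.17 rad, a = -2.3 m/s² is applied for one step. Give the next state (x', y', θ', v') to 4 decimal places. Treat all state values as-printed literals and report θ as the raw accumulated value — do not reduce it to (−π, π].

(-17.3212, -12.1937, -2.3760, 7.6700)

x' = -16.8000 + 7.9000·cos(-2.2912)·0.1 = -17.3212
y' = -11.6000 + 7.9000·sin(-2.2912)·0.1 = -12.1937
θ' = -2.2912 + (7.9000/1.6)·tan(-0.17)·0.1 = -2.3760
v' = 7.9000 − 2.3000·0.1 = 7.6700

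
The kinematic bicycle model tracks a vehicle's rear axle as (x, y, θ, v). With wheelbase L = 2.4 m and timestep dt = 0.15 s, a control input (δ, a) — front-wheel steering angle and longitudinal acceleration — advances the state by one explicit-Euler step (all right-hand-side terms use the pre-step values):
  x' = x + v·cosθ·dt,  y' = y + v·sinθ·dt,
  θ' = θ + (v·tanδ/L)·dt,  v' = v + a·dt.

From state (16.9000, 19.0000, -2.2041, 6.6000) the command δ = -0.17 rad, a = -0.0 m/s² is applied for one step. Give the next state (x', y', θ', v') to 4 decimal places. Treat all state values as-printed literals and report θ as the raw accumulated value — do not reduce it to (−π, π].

x' = 16.9000 + 6.6000·cos(-2.2041)·0.15 = 16.3141
y' = 19.0000 + 6.6000·sin(-2.2041)·0.15 = 18.2020
θ' = -2.2041 + (6.6000/2.4)·tan(-0.17)·0.15 = -2.2749
v' = 6.6000 + 0.0000·0.15 = 6.6000

(16.3141, 18.2020, -2.2749, 6.6000)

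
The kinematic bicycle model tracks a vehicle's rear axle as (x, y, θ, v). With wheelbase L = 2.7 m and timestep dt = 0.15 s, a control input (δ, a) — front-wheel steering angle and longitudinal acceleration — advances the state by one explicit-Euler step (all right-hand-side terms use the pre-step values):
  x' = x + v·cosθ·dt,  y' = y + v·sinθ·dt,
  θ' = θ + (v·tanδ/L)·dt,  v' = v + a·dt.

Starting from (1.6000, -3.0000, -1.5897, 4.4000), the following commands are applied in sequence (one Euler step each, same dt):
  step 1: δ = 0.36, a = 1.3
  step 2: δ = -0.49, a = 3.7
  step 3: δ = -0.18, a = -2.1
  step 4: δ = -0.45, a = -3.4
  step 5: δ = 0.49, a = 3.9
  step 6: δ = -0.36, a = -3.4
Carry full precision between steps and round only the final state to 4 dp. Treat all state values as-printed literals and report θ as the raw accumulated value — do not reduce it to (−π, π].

after step 1 (δ=0.36, a=1.3): (1.587524, -3.659882, -1.497690, 4.595000)
after step 2 (δ=-0.49, a=3.7): (1.637868, -4.347291, -1.633853, 5.150000)
after step 3 (δ=-0.18, a=-2.1): (1.589189, -5.118256, -1.685916, 4.835000)
after step 4 (δ=-0.45, a=-3.4): (1.505883, -5.838705, -1.815670, 4.325000)
after step 5 (δ=0.49, a=3.9): (1.348604, -6.468102, -1.687509, 4.910000)
after step 6 (δ=-0.36, a=-3.4): (1.262840, -7.199591, -1.790183, 4.400000)

(1.2628, -7.1996, -1.7902, 4.4000)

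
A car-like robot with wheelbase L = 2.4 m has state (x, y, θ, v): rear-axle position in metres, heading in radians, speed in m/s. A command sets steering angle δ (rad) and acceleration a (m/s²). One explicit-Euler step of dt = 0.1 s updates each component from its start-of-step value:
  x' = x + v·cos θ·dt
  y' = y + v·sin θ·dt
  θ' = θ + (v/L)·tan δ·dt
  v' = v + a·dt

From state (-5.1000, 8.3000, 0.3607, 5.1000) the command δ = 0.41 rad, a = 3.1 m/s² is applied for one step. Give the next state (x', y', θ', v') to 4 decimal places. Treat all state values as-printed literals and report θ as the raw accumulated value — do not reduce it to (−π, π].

x' = -5.1000 + 5.1000·cos(0.3607)·0.1 = -4.6228
y' = 8.3000 + 5.1000·sin(0.3607)·0.1 = 8.4800
θ' = 0.3607 + (5.1000/2.4)·tan(0.41)·0.1 = 0.4531
v' = 5.1000 + 3.1000·0.1 = 5.4100

(-4.6228, 8.4800, 0.4531, 5.4100)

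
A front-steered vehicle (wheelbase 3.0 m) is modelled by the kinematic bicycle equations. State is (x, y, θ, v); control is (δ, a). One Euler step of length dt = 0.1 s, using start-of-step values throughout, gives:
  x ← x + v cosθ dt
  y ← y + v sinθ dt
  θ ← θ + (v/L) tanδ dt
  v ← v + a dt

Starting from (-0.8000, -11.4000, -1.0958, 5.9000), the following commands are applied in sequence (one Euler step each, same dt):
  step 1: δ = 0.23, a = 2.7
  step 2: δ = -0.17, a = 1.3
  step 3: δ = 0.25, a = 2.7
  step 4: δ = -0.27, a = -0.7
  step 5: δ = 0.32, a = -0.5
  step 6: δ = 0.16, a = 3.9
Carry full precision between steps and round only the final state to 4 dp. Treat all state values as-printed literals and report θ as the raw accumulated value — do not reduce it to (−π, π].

(1.0454, -14.7073, -0.9855, 6.8400)

after step 1 (δ=0.23, a=2.7): (-0.530172, -11.924684, -1.049752, 6.170000)
after step 2 (δ=-0.17, a=1.3): (-0.223038, -12.459808, -1.085056, 6.300000)
after step 3 (δ=0.25, a=2.7): (0.071086, -13.016935, -1.031434, 6.570000)
after step 4 (δ=-0.27, a=-0.7): (0.408514, -13.580665, -1.092044, 6.500000)
after step 5 (δ=0.32, a=-0.5): (0.707950, -14.157586, -1.020243, 6.450000)
after step 6 (δ=0.16, a=3.9): (1.045388, -14.707278, -0.985546, 6.840000)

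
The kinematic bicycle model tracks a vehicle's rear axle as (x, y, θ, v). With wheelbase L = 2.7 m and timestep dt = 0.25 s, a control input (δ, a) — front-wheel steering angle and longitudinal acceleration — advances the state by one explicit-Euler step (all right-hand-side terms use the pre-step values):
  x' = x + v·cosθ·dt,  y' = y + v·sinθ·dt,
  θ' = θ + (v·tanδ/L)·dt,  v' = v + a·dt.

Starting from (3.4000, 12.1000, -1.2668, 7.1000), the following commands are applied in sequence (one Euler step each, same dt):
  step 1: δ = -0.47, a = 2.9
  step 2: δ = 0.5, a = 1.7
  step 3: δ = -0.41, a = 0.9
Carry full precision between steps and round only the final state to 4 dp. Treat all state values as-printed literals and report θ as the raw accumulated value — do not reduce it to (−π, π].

after step 1 (δ=-0.47, a=2.9): (3.931321, 10.406388, -1.600741, 7.825000)
after step 2 (δ=0.5, a=1.7): (3.872751, 8.451015, -1.204924, 8.250000)
after step 3 (δ=-0.41, a=0.9): (4.610639, 6.525027, -1.536934, 8.475000)

(4.6106, 6.5250, -1.5369, 8.4750)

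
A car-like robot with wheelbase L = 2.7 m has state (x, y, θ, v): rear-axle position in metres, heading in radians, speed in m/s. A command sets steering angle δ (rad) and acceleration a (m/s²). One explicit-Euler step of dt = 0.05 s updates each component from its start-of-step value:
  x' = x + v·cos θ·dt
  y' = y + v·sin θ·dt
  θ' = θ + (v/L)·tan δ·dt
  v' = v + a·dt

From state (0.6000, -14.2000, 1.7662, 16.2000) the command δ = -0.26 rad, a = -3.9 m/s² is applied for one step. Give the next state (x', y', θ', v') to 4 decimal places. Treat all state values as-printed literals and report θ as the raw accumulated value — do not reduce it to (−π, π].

(0.4427, -13.4054, 1.6864, 16.0050)

x' = 0.6000 + 16.2000·cos(1.7662)·0.05 = 0.4427
y' = -14.2000 + 16.2000·sin(1.7662)·0.05 = -13.4054
θ' = 1.7662 + (16.2000/2.7)·tan(-0.26)·0.05 = 1.6864
v' = 16.2000 − 3.9000·0.05 = 16.0050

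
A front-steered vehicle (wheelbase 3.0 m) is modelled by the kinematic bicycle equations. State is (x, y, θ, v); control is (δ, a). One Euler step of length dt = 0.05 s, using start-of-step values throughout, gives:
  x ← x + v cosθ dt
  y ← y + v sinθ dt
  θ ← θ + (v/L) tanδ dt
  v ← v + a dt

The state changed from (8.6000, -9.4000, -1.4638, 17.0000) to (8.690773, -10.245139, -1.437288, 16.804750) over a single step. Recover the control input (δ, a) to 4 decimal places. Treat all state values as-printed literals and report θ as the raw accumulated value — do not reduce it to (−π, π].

a = (v'−v)/dt = (-0.195250)/0.05 = -3.9050
Δθ = θ'−θ = 0.026512;  (v·dt/L) = 17.0000·0.05/3.0 = 0.283333
tan δ = Δθ·L/(v·dt) = 0.093572  →  δ = 0.0933

δ = 0.0933, a = -3.9050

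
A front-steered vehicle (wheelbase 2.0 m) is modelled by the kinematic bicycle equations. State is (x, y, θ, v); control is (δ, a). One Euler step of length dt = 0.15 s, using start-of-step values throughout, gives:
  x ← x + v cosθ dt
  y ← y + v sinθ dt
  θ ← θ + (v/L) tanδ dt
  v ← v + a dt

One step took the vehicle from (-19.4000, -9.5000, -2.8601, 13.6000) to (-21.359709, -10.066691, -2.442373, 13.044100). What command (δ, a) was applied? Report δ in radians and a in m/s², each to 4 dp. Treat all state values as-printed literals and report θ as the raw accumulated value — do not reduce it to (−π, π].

δ = 0.3887, a = -3.7060

a = (v'−v)/dt = (-0.555900)/0.15 = -3.7060
Δθ = θ'−θ = 0.417727;  (v·dt/L) = 13.6000·0.15/2.0 = 1.020000
tan δ = Δθ·L/(v·dt) = 0.409536  →  δ = 0.3887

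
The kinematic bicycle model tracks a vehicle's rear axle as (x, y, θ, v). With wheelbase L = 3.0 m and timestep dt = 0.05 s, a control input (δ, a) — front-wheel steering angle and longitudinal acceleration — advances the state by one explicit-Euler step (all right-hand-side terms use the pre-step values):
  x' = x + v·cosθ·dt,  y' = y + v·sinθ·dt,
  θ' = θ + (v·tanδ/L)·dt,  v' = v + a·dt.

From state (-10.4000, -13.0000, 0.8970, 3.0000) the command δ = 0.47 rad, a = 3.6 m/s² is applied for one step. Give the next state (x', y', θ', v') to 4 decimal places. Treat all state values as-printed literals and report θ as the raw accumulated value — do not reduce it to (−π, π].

x' = -10.4000 + 3.0000·cos(0.8970)·0.05 = -10.3064
y' = -13.0000 + 3.0000·sin(0.8970)·0.05 = -12.8828
θ' = 0.8970 + (3.0000/3.0)·tan(0.47)·0.05 = 0.9224
v' = 3.0000 + 3.6000·0.05 = 3.1800

(-10.3064, -12.8828, 0.9224, 3.1800)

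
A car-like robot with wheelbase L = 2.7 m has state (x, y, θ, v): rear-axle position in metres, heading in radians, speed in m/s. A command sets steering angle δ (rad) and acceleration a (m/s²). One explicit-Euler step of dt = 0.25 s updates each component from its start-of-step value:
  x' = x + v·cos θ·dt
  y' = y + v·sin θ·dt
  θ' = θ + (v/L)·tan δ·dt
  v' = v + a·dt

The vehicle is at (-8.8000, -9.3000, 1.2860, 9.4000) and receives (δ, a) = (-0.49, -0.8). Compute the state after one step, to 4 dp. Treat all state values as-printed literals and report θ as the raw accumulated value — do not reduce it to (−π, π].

x' = -8.8000 + 9.4000·cos(1.2860)·0.25 = -8.1397
y' = -9.3000 + 9.4000·sin(1.2860)·0.25 = -7.0447
θ' = 1.2860 + (9.4000/2.7)·tan(-0.49)·0.25 = 0.8218
v' = 9.4000 − 0.8000·0.25 = 9.2000

(-8.1397, -7.0447, 0.8218, 9.2000)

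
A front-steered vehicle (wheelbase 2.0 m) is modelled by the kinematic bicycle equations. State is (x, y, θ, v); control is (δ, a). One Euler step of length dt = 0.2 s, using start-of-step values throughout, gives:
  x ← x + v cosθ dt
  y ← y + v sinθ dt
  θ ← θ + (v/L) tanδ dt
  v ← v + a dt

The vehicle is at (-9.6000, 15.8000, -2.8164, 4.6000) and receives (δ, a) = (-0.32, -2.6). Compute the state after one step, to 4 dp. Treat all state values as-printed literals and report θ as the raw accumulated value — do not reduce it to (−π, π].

(-10.4718, 15.5061, -2.9688, 4.0800)

x' = -9.6000 + 4.6000·cos(-2.8164)·0.2 = -10.4718
y' = 15.8000 + 4.6000·sin(-2.8164)·0.2 = 15.5061
θ' = -2.8164 + (4.6000/2.0)·tan(-0.32)·0.2 = -2.9688
v' = 4.6000 − 2.6000·0.2 = 4.0800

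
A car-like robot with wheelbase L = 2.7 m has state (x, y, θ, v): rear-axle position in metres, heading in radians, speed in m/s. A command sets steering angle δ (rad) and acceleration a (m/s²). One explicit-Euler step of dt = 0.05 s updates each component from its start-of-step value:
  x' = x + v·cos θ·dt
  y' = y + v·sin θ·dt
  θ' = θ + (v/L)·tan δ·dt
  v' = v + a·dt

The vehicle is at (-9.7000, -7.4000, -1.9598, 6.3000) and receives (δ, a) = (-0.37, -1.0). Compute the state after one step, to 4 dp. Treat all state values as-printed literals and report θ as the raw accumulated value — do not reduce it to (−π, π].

(-9.8195, -7.6915, -2.0051, 6.2500)

x' = -9.7000 + 6.3000·cos(-1.9598)·0.05 = -9.8195
y' = -7.4000 + 6.3000·sin(-1.9598)·0.05 = -7.6915
θ' = -1.9598 + (6.3000/2.7)·tan(-0.37)·0.05 = -2.0051
v' = 6.3000 − 1.0000·0.05 = 6.2500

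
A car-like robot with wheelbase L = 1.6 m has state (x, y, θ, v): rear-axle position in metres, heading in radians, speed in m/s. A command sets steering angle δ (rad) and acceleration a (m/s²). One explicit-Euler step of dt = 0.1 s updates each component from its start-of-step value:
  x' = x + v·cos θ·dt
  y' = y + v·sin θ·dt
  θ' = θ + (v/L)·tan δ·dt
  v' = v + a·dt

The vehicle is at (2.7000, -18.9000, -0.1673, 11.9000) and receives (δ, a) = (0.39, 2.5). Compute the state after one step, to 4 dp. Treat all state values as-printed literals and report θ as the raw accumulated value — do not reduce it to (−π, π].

x' = 2.7000 + 11.9000·cos(-0.1673)·0.1 = 3.8734
y' = -18.9000 + 11.9000·sin(-0.1673)·0.1 = -19.0982
θ' = -0.1673 + (11.9000/1.6)·tan(0.39)·0.1 = 0.1384
v' = 11.9000 + 2.5000·0.1 = 12.1500

(3.8734, -19.0982, 0.1384, 12.1500)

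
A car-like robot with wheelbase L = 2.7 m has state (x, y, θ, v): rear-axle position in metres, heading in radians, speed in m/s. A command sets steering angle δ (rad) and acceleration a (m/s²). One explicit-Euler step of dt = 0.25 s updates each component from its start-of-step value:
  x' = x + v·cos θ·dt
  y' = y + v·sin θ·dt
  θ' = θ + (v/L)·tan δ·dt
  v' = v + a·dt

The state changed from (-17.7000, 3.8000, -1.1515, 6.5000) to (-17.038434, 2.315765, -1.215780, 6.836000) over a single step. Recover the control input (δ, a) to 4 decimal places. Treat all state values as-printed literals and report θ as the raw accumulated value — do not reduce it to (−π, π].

δ = -0.1064, a = 1.3440

a = (v'−v)/dt = (0.336000)/0.25 = 1.3440
Δθ = θ'−θ = -0.064280;  (v·dt/L) = 6.5000·0.25/2.7 = 0.601852
tan δ = Δθ·L/(v·dt) = -0.106804  →  δ = -0.1064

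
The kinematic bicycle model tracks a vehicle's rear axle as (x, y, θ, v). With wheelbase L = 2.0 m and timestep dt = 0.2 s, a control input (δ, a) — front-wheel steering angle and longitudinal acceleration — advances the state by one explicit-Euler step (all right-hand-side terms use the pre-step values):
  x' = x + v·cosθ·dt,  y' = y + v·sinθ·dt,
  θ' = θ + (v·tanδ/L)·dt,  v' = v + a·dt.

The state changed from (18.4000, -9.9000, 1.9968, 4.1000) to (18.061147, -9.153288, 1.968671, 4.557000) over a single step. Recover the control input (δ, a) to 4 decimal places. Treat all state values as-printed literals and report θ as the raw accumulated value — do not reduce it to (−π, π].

δ = -0.0685, a = 2.2850

a = (v'−v)/dt = (0.457000)/0.2 = 2.2850
Δθ = θ'−θ = -0.028129;  (v·dt/L) = 4.1000·0.2/2.0 = 0.410000
tan δ = Δθ·L/(v·dt) = -0.068607  →  δ = -0.0685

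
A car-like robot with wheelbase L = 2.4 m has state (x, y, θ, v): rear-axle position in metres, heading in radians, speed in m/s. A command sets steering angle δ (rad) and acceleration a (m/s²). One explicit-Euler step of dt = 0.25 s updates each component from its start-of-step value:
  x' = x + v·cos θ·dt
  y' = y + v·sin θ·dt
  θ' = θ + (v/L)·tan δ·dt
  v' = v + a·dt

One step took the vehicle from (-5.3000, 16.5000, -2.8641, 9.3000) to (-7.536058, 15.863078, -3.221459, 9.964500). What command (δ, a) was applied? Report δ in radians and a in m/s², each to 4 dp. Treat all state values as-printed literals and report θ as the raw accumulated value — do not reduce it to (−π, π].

δ = -0.3534, a = 2.6580

a = (v'−v)/dt = (0.664500)/0.25 = 2.6580
Δθ = θ'−θ = -0.357359;  (v·dt/L) = 9.3000·0.25/2.4 = 0.968750
tan δ = Δθ·L/(v·dt) = -0.368887  →  δ = -0.3534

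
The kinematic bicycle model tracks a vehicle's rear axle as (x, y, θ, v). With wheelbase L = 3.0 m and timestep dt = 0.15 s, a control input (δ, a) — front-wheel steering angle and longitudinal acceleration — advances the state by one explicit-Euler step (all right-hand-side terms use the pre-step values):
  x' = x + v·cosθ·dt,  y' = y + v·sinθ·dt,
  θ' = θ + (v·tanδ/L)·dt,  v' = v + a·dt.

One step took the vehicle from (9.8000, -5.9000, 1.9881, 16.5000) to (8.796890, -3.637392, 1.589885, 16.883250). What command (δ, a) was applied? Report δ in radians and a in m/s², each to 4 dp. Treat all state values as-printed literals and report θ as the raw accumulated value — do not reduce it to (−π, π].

a = (v'−v)/dt = (0.383250)/0.15 = 2.5550
Δθ = θ'−θ = -0.398215;  (v·dt/L) = 16.5000·0.15/3.0 = 0.825000
tan δ = Δθ·L/(v·dt) = -0.482685  →  δ = -0.4497

δ = -0.4497, a = 2.5550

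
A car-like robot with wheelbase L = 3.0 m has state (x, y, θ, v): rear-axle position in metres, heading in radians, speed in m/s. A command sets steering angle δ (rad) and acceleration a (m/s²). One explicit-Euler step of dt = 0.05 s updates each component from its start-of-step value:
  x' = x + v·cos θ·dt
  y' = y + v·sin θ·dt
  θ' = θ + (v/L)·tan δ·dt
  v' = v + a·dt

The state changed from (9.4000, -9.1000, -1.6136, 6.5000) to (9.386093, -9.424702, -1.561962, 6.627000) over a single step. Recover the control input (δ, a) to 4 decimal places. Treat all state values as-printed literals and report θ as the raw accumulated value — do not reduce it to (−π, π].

δ = 0.4448, a = 2.5400

a = (v'−v)/dt = (0.127000)/0.05 = 2.5400
Δθ = θ'−θ = 0.051638;  (v·dt/L) = 6.5000·0.05/3.0 = 0.108333
tan δ = Δθ·L/(v·dt) = 0.476658  →  δ = 0.4448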